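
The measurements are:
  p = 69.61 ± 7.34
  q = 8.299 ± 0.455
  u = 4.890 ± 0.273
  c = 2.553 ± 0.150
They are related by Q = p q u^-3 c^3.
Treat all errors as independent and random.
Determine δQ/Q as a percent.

Since Q is a product/quotient, work with relative uncertainties:
  (1·δp/p)² = (1×0.105)² = 0.0111;  (1·δq/q)² = (1×0.0548)² = 0.00301;  (-3·δu/u)² = (-3×0.0558)² = 0.0281;  (3·δc/c)² = (3×0.0588)² = 0.0311
δQ/Q = √(0.0732) = 0.271

27.1%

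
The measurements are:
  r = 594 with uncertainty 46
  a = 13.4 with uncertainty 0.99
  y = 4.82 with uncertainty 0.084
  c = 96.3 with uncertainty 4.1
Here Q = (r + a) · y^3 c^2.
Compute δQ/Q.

Let u = r + a = 607. δu = √(δr² + δa²) = √(2120 + 0.980) = 46.0, so δu/u = 0.0758.
Q is then a monomial in u, y, c:
δQ/Q = √((δu/u)² + (3·δy/y)² + (2·δc/c)²) = √(0.00574 + 0.00273 + 0.00725) = 0.125

0.125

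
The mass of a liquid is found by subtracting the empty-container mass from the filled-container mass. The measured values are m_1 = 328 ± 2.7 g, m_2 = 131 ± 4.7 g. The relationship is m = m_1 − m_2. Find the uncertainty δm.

For a sum/difference, combine absolute errors in quadrature:
  (δm_1)² = 7.29;  (δm_2)² = 22.1
δm = √(29.4) = 5.42 g

5.42 g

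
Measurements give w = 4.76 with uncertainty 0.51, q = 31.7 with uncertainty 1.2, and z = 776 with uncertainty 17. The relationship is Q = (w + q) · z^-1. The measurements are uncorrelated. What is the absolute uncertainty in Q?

0.00197

Let u = w + q = 36.5. δu = √(δw² + δq²) = √(0.260 + 1.44) = 1.30, so δu/u = 0.0358.
Q is then a monomial in u, z:
δQ/Q = √((δu/u)² + (-1·δz/z)²) = √(0.00128 + 0.000480) = 0.0419
Q = 0.0470, so δQ = 0.0419 × 0.0470 = 0.00197.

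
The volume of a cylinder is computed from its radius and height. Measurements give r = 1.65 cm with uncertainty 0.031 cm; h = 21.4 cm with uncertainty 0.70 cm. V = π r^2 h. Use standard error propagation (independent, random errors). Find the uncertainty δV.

9.12 cm^3

Each factor contributes (exponent × relative error)² to (δV/V)²:
  (2·δr/r)² = (2×0.0188)² = 0.00141;  (1·δh/h)² = (1×0.0327)² = 0.00107
δV/V = √(0.00248) = 0.0498
V = 183 cm^3, so δV = 0.0498 × 183 = 9.12 cm^3.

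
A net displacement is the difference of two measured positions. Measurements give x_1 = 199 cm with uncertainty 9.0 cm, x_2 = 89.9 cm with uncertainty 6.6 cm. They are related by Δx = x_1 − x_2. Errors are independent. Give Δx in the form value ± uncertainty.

Absolute uncertainties add in quadrature for a linear combination:
  (δx_1)² = 81.0;  (δx_2)² = 43.6
δΔx = √(125) = 11.2 cm
Δx = 109 cm.

109 ± 11.2 cm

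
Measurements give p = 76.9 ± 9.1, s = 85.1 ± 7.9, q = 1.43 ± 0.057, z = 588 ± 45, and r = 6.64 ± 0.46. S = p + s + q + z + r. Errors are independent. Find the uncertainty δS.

For a sum/difference, combine absolute errors in quadrature:
  (δp)² = 82.8;  (δs)² = 62.4;  (δq)² = 0.00325;  (δz)² = 2020;  (δr)² = 0.212
δS = √(2170) = 46.6

46.6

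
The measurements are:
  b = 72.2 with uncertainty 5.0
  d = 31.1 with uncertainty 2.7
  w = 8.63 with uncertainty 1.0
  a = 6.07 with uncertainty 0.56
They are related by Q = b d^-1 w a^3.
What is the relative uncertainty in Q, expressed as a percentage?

Each factor contributes (exponent × relative error)² to (δQ/Q)²:
  (1·δb/b)² = (1×0.0693)² = 0.00480;  (-1·δd/d)² = (-1×0.0868)² = 0.00754;  (1·δw/w)² = (1×0.116)² = 0.0134;  (3·δa/a)² = (3×0.0923)² = 0.0766
δQ/Q = √(0.102) = 0.320

32.0%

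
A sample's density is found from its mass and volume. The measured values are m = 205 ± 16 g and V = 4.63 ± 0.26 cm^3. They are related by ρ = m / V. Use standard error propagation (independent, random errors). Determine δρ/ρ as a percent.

9.62%

For a monomial ρ ∝ m, V^-1, fractional errors add in quadrature:
  (1·δm/m)² = (1×0.0780)² = 0.00609;  (-1·δV/V)² = (-1×0.0562)² = 0.00315
δρ/ρ = √(0.00925) = 0.0962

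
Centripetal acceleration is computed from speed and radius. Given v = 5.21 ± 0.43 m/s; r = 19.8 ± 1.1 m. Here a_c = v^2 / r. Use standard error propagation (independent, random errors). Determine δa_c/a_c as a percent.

17.4%

a_c is a product of powers, so relative uncertainties combine in quadrature:
  (2·δv/v)² = (2×0.0825)² = 0.0272;  (-1·δr/r)² = (-1×0.0556)² = 0.00309
δa_c/a_c = √(0.0303) = 0.174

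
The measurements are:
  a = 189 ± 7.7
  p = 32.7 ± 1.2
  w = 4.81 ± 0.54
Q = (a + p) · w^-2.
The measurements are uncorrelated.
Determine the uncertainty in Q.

Let u = a + p = 222. δu = √(δa² + δp²) = √(59.3 + 1.44) = 7.79, so δu/u = 0.0352.
Q is then a monomial in u, w:
δQ/Q = √((δu/u)² + (-2·δw/w)²) = √(0.00124 + 0.0504) = 0.227
Q = 9.58, so δQ = 0.227 × 9.58 = 2.18.

2.18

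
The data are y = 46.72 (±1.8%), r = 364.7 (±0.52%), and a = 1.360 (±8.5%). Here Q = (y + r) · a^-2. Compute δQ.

Let u = y + r = 411.4. δu = √(δy² + δr²) = √(0.707 + 3.60) = 2.07, so δu/u = 0.00504.
Q is then a monomial in u, a:
δQ/Q = √((δu/u)² + (-2·δa/a)²) = √(2.54e-05 + 0.0289) = 0.170
Q = 222.4, so δQ = 0.170 × 222.4 = 37.8.

37.8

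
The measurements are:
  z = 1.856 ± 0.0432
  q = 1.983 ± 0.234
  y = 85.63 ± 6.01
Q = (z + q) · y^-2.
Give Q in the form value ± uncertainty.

Let u = z + q = 3.839. δu = √(δz² + δq²) = √(0.00187 + 0.0548) = 0.238, so δu/u = 0.0620.
Q is then a monomial in u, y:
δQ/Q = √((δu/u)² + (-2·δy/y)²) = √(0.00384 + 0.0197) = 0.153
Q = 0.0005236, so δQ = 0.153 × 0.0005236 = 8.03e-05.

(5.236 ± 0.803) × 10^-4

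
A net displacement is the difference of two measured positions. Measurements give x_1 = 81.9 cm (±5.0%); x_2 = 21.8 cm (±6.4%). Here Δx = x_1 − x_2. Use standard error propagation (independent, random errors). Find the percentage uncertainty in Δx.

Δx is a linear combination, so absolute uncertainties add in quadrature:
  (δx_1)² = 16.8;  (δx_2)² = 1.95
δΔx = √(18.7) = 4.33 cm
Δx = 60.1 cm, so δΔx/Δx = 4.33/60.1 = 0.0720.

7.20%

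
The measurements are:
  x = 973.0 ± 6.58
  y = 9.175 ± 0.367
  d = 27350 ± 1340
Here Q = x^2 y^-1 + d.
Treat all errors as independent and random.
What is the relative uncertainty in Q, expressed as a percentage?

3.49%

Let p = x^2·y^-1 = 103200. δp/p = √((2·δx/x)² + (-1·δy/y)²) = √(0.000183 + 0.00160) = 0.0422, so δp = 4360.
Q = p + d: δQ = √(δp² + δd²) = √(1.9e+07 + 1.8e+06) = 4560
Q = 130500, so δQ/Q = 4560/130500 = 0.0349.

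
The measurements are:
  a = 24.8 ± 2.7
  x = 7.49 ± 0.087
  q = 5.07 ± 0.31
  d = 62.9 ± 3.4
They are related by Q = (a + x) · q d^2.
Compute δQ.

Let u = a + x = 32.3. δu = √(δa² + δx²) = √(7.29 + 0.00757) = 2.70, so δu/u = 0.0837.
Q is then a monomial in u, q, d:
δQ/Q = √((δu/u)² + (1·δq/q)² + (2·δd/d)²) = √(0.00700 + 0.00374 + 0.0117) = 0.150
Q = 6.48e+05, so δQ = 0.150 × 6.48e+05 = 97000.

97000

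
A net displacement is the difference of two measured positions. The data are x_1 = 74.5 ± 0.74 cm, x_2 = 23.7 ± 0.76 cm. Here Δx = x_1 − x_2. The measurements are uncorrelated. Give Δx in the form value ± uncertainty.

50.8 ± 1.06 cm

For a sum/difference, combine absolute errors in quadrature:
  (δx_1)² = 0.548;  (δx_2)² = 0.578
δΔx = √(1.13) = 1.06 cm
Δx = 50.8 cm.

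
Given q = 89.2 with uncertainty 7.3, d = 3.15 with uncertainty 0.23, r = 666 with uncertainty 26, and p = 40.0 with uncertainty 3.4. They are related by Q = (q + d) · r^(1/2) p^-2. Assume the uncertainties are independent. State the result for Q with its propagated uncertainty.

Let u = q + d = 92.4. δu = √(δq² + δd²) = √(53.3 + 0.0529) = 7.30, so δu/u = 0.0791.
Q is then a monomial in u, r, p:
δQ/Q = √((δu/u)² + (½·δr/r)² + (-2·δp/p)²) = √(0.00625 + 0.000381 + 0.0289) = 0.189
Q = 1.49, so δQ = 0.189 × 1.49 = 0.281.

1.49 ± 0.281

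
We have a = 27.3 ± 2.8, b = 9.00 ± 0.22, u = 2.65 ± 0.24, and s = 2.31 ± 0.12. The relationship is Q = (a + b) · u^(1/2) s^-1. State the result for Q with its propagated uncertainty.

25.6 ± 2.65

Let w = a + b = 36.3. δw = √(δa² + δb²) = √(7.84 + 0.0484) = 2.81, so δw/w = 0.0774.
Q is then a monomial in w, u, s:
δQ/Q = √((δw/w)² + (½·δu/u)² + (-1·δs/s)²) = √(0.00599 + 0.00205 + 0.00270) = 0.104
Q = 25.6, so δQ = 0.104 × 25.6 = 2.65.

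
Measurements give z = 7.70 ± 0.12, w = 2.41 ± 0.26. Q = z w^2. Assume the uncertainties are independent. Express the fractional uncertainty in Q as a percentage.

For a monomial Q ∝ z, w^2, fractional errors add in quadrature:
  (1·δz/z)² = (1×0.0156)² = 0.000243;  (2·δw/w)² = (2×0.108)² = 0.0466
δQ/Q = √(0.0468) = 0.216

21.6%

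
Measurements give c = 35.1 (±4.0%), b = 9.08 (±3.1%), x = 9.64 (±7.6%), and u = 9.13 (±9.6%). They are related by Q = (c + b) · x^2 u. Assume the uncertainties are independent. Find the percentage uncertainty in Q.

18.3%

Let w = c + b = 44.2. δw = √(δc² + δb²) = √(1.97 + 0.0792) = 1.43, so δw/w = 0.0324.
Q is then a monomial in w, x, u:
δQ/Q = √((δw/w)² + (2·δx/x)² + (1·δu/u)²) = √(0.00105 + 0.0231 + 0.00922) = 0.183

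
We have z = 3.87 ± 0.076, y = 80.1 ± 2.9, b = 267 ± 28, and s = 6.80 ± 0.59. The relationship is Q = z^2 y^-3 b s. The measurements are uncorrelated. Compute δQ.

Relative error in a monomial: (δQ/Q)² = Σ (nᵢ · δxᵢ/xᵢ)².
  (2·δz/z)² = (2×0.0196)² = 0.00154;  (-3·δy/y)² = (-3×0.0362)² = 0.0118;  (1·δb/b)² = (1×0.105)² = 0.0110;  (1·δs/s)² = (1×0.0868)² = 0.00753
δQ/Q = √(0.0319) = 0.179
Q = 0.0529, so δQ = 0.179 × 0.0529 = 0.00945.

0.00945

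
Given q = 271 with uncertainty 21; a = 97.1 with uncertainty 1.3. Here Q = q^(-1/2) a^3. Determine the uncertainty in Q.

Since Q is a product/quotient, work with relative uncertainties:
  (−½·δq/q)² = (-0.5×0.0775)² = 0.00150;  (3·δa/a)² = (3×0.0134)² = 0.00161
δQ/Q = √(0.00311) = 0.0558
Q = 55600, so δQ = 0.0558 × 55600 = 3100.

3100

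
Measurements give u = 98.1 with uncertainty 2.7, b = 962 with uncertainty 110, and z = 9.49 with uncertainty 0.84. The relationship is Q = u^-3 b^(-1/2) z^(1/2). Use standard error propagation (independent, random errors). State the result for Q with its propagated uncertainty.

(1.05 ± 0.115) × 10^-7

Since Q is a product/quotient, work with relative uncertainties:
  (-3·δu/u)² = (-3×0.0275)² = 0.00682;  (−½·δb/b)² = (-0.5×0.114)² = 0.00327;  (½·δz/z)² = (0.5×0.0885)² = 0.00196
δQ/Q = √(0.0120) = 0.110
Q = 1.05e-07, so δQ = 0.110 × 1.05e-07 = 1.15e-08.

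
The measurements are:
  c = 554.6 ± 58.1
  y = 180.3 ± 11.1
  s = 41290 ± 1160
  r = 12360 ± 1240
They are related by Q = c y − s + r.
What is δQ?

12300

Let p = c·y = 99990. δp/p = √((1·δc/c)² + (1·δy/y)²) = √(0.0110 + 0.00379) = 0.122, so δp = 12200.
Q = p − s + r: δQ = √(δp² + δs² + δr²) = √(1.48e+08 + 1.35e+06 + 1.54e+06) = 12300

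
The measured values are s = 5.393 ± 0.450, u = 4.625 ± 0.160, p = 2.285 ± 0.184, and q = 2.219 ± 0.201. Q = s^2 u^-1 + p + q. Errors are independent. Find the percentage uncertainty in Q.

10.2%

Let w = s^2·u^-1 = 6.289. δw/w = √((2·δs/s)² + (-1·δu/u)²) = √(0.0278 + 0.00120) = 0.170, so δw = 1.07.
Q = w + p + q: δQ = √(δw² + δp² + δq²) = √(1.15 + 0.0339 + 0.0404) = 1.11
Q = 10.79, so δQ/Q = 1.11/10.79 = 0.102.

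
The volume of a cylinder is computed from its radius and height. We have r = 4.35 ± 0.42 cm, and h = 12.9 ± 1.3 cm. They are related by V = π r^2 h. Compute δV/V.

0.218

For a monomial V ∝ r^2, h, fractional errors add in quadrature:
  (2·δr/r)² = (2×0.0966)² = 0.0373;  (1·δh/h)² = (1×0.101)² = 0.0102
δV/V = √(0.0474) = 0.218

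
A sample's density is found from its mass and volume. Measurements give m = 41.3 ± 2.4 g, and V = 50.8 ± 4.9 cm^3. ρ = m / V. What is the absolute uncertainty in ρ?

For a monomial ρ ∝ m, V^-1, fractional errors add in quadrature:
  (1·δm/m)² = (1×0.0581)² = 0.00338;  (-1·δV/V)² = (-1×0.0965)² = 0.00930
δρ/ρ = √(0.0127) = 0.113
ρ = 0.813 g/cm^3, so δρ = 0.113 × 0.813 = 0.0916 g/cm^3.

0.0916 g/cm^3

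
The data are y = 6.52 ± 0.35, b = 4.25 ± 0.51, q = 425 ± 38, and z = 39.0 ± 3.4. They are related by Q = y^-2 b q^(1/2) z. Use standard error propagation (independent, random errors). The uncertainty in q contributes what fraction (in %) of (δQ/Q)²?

(δQ/Q)² = (-2·δy/y)² + (1·δb/b)² + (½·δq/q)² + (1·δz/z)²
  y term: (-2×0.0537)² = 0.0115
  b term: (1×0.120)² = 0.0144
  q term: (0.5×0.0894)² = 0.00200
  z term: (1×0.0872)² = 0.00760
Total = 0.0355. Share from q = 0.00200/0.0355 = 0.0563.

5.63%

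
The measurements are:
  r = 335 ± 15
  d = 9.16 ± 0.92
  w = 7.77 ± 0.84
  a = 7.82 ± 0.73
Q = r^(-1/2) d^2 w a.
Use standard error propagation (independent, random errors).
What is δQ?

Since Q is a product/quotient, work with relative uncertainties:
  (−½·δr/r)² = (-0.5×0.0448)² = 0.000501;  (2·δd/d)² = (2×0.100)² = 0.0404;  (1·δw/w)² = (1×0.108)² = 0.0117;  (1·δa/a)² = (1×0.0934)² = 0.00871
δQ/Q = √(0.0613) = 0.247
Q = 279, so δQ = 0.247 × 279 = 68.9.

68.9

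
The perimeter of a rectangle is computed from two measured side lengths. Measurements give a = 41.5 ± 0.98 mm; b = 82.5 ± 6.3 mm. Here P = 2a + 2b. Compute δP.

12.8 mm

Absolute uncertainties add in quadrature for a linear combination:
  (2·δa)² = 3.84;  (2·δb)² = 159
δP = √(163) = 12.8 mm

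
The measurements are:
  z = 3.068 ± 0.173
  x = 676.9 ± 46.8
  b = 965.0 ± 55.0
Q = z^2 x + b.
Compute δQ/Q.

0.115

Let p = z^2·x = 6371. δp/p = √((2·δz/z)² + (1·δx/x)²) = √(0.0127 + 0.00478) = 0.132, so δp = 843.
Q = p + b: δQ = √(δp² + δb²) = √(7.1e+05 + 3020) = 845
Q = 7336, so δQ/Q = 845/7336 = 0.115.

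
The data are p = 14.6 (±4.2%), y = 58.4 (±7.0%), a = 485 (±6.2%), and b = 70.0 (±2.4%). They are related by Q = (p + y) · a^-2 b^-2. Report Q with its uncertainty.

Let u = p + y = 73.0. δu = √(δp² + δy²) = √(0.376 + 16.7) = 4.13, so δu/u = 0.0566.
Q is then a monomial in u, a, b:
δQ/Q = √((δu/u)² + (-2·δa/a)² + (-2·δb/b)²) = √(0.00321 + 0.0154 + 0.00230) = 0.145
Q = 6.33e-08, so δQ = 0.145 × 6.33e-08 = 9.15e-09.

(6.33 ± 0.915) × 10^-8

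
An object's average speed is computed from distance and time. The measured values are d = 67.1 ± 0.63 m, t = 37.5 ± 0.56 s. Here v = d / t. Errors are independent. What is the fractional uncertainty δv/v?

0.0176

Relative error in a monomial: (δv/v)² = Σ (nᵢ · δxᵢ/xᵢ)².
  (1·δd/d)² = (1×0.00939)² = 8.82e-05;  (-1·δt/t)² = (-1×0.0149)² = 0.000223
δv/v = √(0.000311) = 0.0176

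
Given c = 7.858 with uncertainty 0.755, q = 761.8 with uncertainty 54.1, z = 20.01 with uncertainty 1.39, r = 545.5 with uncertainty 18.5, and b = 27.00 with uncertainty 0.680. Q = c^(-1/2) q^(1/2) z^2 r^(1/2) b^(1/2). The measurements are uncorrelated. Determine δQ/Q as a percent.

Relative error in a monomial: (δQ/Q)² = Σ (nᵢ · δxᵢ/xᵢ)².
  (−½·δc/c)² = (-0.5×0.0961)² = 0.00231;  (½·δq/q)² = (0.5×0.0710)² = 0.00126;  (2·δz/z)² = (2×0.0695)² = 0.0193;  (½·δr/r)² = (0.5×0.0339)² = 0.000288;  (½·δb/b)² = (0.5×0.0252)² = 0.000159
δQ/Q = √(0.0233) = 0.153

15.3%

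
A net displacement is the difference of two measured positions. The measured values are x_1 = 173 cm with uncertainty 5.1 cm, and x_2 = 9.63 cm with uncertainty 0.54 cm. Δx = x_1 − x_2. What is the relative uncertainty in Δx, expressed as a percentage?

For a sum/difference, combine absolute errors in quadrature:
  (δx_1)² = 26.0;  (δx_2)² = 0.292
δΔx = √(26.3) = 5.13 cm
Δx = 163 cm, so δΔx/Δx = 5.13/163 = 0.0314.

3.14%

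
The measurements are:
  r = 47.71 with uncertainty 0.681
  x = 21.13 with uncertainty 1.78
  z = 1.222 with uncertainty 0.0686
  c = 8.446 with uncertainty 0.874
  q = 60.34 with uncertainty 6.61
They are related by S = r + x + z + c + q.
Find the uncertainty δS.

6.93

Absolute uncertainties add in quadrature for a linear combination:
  (δr)² = 0.464;  (δx)² = 3.17;  (δz)² = 0.00471;  (δc)² = 0.764;  (δq)² = 43.7
δS = √(48.1) = 6.93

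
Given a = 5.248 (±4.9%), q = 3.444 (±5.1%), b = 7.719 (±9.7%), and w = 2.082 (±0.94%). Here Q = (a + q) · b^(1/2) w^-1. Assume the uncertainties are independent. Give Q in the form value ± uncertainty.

11.60 ± 0.708

Let u = a + q = 8.692. δu = √(δa² + δq²) = √(0.0661 + 0.0309) = 0.311, so δu/u = 0.0358.
Q is then a monomial in u, b, w:
δQ/Q = √((δu/u)² + (½·δb/b)² + (-1·δw/w)²) = √(0.00128 + 0.00235 + 8.84e-05) = 0.0610
Q = 11.60, so δQ = 0.0610 × 11.60 = 0.708.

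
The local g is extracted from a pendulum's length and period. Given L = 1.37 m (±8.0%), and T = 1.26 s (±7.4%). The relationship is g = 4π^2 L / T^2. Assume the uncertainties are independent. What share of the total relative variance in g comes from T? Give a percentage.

(δg/g)² = (1·δL/L)² + (-2·δT/T)²
  L term: (1×0.0800)² = 0.00640
  T term: (-2×0.0740)² = 0.0219
Total = 0.0283. Share from T = 0.0219/0.0283 = 0.774.

77.4%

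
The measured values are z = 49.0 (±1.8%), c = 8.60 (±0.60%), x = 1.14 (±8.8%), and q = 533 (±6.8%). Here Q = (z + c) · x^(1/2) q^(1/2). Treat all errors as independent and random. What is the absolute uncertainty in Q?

81.9

Let u = z + c = 57.6. δu = √(δz² + δc²) = √(0.778 + 0.00266) = 0.884, so δu/u = 0.0153.
Q is then a monomial in u, x, q:
δQ/Q = √((δu/u)² + (½·δx/x)² + (½·δq/q)²) = √(0.000235 + 0.00194 + 0.00116) = 0.0577
Q = 1420, so δQ = 0.0577 × 1420 = 81.9.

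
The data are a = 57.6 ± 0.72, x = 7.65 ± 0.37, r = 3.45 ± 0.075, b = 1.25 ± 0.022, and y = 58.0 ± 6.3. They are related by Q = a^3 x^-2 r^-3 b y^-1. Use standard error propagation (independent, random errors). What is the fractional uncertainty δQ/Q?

Each factor contributes (exponent × relative error)² to (δQ/Q)²:
  (3·δa/a)² = (3×0.0125)² = 0.00141;  (-2·δx/x)² = (-2×0.0484)² = 0.00936;  (-3·δr/r)² = (-3×0.0217)² = 0.00425;  (1·δb/b)² = (1×0.0176)² = 0.000310;  (-1·δy/y)² = (-1×0.109)² = 0.0118
δQ/Q = √(0.0271) = 0.165

0.165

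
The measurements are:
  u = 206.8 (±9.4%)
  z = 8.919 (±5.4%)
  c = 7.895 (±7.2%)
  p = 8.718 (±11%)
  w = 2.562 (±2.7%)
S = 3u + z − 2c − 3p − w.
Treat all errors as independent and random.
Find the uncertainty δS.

58.4

For a sum/difference, combine absolute errors in quadrature:
  (3·δu)² = 3400;  (δz)² = 0.232;  (2·δc)² = 1.29;  (3·δp)² = 8.28;  (δw)² = 0.00479
δS = √(3410) = 58.4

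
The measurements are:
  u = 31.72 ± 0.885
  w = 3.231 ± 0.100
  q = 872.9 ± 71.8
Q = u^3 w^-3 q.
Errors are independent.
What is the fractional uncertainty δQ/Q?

Relative error in a monomial: (δQ/Q)² = Σ (nᵢ · δxᵢ/xᵢ)².
  (3·δu/u)² = (3×0.0279)² = 0.00701;  (-3·δw/w)² = (-3×0.0310)² = 0.00862;  (1·δq/q)² = (1×0.0823)² = 0.00677
δQ/Q = √(0.0224) = 0.150

0.150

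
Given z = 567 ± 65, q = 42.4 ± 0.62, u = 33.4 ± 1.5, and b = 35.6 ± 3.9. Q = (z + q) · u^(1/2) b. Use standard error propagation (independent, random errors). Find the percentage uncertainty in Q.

Let w = z + q = 609. δw = √(δz² + δq²) = √(4220 + 0.384) = 65.0, so δw/w = 0.107.
Q is then a monomial in w, u, b:
δQ/Q = √((δw/w)² + (½·δu/u)² + (1·δb/b)²) = √(0.0114 + 0.000504 + 0.0120) = 0.155

15.5%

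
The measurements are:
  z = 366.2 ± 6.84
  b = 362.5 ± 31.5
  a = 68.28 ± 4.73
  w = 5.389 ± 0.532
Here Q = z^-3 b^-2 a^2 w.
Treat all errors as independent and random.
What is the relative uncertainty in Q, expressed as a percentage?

25.0%

For a monomial Q ∝ z^-3, b^-2, a^2, w, fractional errors add in quadrature:
  (-3·δz/z)² = (-3×0.0187)² = 0.00314;  (-2·δb/b)² = (-2×0.0869)² = 0.0302;  (2·δa/a)² = (2×0.0693)² = 0.0192;  (1·δw/w)² = (1×0.0987)² = 0.00975
δQ/Q = √(0.0623) = 0.250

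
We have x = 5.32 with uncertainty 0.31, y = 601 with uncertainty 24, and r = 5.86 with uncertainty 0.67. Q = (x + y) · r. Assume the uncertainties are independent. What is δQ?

430

Let u = x + y = 606. δu = √(δx² + δy²) = √(0.0961 + 576) = 24.0, so δu/u = 0.0396.
Q is then a monomial in u, r:
δQ/Q = √((δu/u)² + (1·δr/r)²) = √(0.00157 + 0.0131) = 0.121
Q = 3550, so δQ = 0.121 × 3550 = 430.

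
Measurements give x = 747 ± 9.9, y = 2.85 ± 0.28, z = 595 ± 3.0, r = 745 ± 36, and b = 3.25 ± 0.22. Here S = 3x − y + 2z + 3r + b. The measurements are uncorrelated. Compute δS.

Each term contributes (cᵢ δxᵢ)² to (δS)²:
  (3·δx)² = 882;  (δy)² = 0.0784;  (2·δz)² = 36.0;  (3·δr)² = 11700;  (δb)² = 0.0484
δS = √(12600) = 112

112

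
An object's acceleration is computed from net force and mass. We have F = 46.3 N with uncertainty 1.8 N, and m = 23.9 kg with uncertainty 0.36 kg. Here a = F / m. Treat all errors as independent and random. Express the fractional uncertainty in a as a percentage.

Products/powers → add relative errors in quadrature, weighted by exponent:
  (1·δF/F)² = (1×0.0389)² = 0.00151;  (-1·δm/m)² = (-1×0.0151)² = 0.000227
δa/a = √(0.00174) = 0.0417

4.17%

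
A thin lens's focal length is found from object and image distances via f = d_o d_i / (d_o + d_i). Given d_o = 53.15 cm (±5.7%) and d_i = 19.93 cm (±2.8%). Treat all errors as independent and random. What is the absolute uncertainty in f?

0.371 cm

∂f/∂d_o = (d_i/(d_o+d_i))² = 0.0744;  ∂f/∂d_i = (d_o/(d_o+d_i))² = 0.529
δf = √((∂f/∂d_o · δd_o)² + (∂f/∂d_i · δd_i)²) = √(0.0508 + 0.0871) = 0.371 cm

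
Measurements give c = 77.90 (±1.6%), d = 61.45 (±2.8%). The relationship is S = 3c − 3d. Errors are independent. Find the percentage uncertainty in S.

S is a linear combination, so absolute uncertainties add in quadrature:
  (3·δc)² = 14.0;  (3·δd)² = 26.6
δS = √(40.6) = 6.37
S = 49.35, so δS/S = 6.37/49.35 = 0.129.

12.9%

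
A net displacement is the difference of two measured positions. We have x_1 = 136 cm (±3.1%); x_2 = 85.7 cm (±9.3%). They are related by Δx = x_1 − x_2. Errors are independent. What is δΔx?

9.02 cm

For a sum/difference, combine absolute errors in quadrature:
  (δx_1)² = 17.8;  (δx_2)² = 63.5
δΔx = √(81.3) = 9.02 cm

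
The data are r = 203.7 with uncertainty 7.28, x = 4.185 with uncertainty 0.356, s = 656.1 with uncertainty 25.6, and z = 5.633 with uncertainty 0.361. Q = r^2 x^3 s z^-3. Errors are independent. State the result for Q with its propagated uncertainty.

(1.116 ± 0.368) × 10^7

Products/powers → add relative errors in quadrature, weighted by exponent:
  (2·δr/r)² = (2×0.0357)² = 0.00511;  (3·δx/x)² = (3×0.0851)² = 0.0651;  (1·δs/s)² = (1×0.0390)² = 0.00152;  (-3·δz/z)² = (-3×0.0641)² = 0.0370
δQ/Q = √(0.109) = 0.330
Q = 1.116e+07, so δQ = 0.330 × 1.116e+07 = 3.68e+06.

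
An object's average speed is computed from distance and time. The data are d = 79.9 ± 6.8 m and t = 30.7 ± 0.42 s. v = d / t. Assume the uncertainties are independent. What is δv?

0.224 m/s

Each factor contributes (exponent × relative error)² to (δv/v)²:
  (1·δd/d)² = (1×0.0851)² = 0.00724;  (-1·δt/t)² = (-1×0.0137)² = 0.000187
δv/v = √(0.00743) = 0.0862
v = 2.60 m/s, so δv = 0.0862 × 2.60 = 0.224 m/s.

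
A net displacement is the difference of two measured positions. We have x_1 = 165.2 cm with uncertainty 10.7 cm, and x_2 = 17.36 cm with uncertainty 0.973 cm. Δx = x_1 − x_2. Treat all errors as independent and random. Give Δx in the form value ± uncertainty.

147.8 ± 10.7 cm

Δx is a linear combination, so absolute uncertainties add in quadrature:
  (δx_1)² = 114;  (δx_2)² = 0.947
δΔx = √(115) = 10.7 cm
Δx = 147.8 cm.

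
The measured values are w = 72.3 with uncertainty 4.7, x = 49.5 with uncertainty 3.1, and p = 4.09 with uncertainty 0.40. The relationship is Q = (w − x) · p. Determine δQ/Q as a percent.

Let u = w − x = 22.8. δu = √(δw² + δx²) = √(22.1 + 9.61) = 5.63, so δu/u = 0.247.
Q is then a monomial in u, p:
δQ/Q = √((δu/u)² + (1·δp/p)²) = √(0.0610 + 0.00956) = 0.266

26.6%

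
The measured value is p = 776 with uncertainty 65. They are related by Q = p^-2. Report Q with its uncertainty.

Q ∝ p^-2, so δQ/Q = |-2| · δp/p = 2 × 0.0838 = 0.168.
Q = 1.66e-06, so δQ = 0.168 × 1.66e-06 = 2.78e-07.

(1.66 ± 0.278) × 10^-6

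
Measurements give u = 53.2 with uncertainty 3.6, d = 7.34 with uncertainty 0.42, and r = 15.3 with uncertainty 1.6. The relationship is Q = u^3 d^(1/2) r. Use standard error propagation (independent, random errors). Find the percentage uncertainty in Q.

23.0%

Since Q is a product/quotient, work with relative uncertainties:
  (3·δu/u)² = (3×0.0677)² = 0.0412;  (½·δd/d)² = (0.5×0.0572)² = 0.000819;  (1·δr/r)² = (1×0.105)² = 0.0109
δQ/Q = √(0.0530) = 0.230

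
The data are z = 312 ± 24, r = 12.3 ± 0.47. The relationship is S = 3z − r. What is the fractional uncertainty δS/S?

Each term contributes (cᵢ δxᵢ)² to (δS)²:
  (3·δz)² = 5180;  (δr)² = 0.221
δS = √(5180) = 72.0
S = 924, so δS/S = 72.0/924 = 0.0779.

0.0779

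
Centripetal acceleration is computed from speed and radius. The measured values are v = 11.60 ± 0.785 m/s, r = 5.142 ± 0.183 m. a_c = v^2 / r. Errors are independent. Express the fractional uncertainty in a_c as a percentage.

14.0%

Products/powers → add relative errors in quadrature, weighted by exponent:
  (2·δv/v)² = (2×0.0677)² = 0.0183;  (-1·δr/r)² = (-1×0.0356)² = 0.00127
δa_c/a_c = √(0.0196) = 0.140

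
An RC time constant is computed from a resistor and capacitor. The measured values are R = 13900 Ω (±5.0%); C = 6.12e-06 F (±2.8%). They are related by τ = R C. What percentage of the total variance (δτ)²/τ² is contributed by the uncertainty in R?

(δτ/τ)² = (1·δR/R)² + (1·δC/C)²
  R term: (1×0.0500)² = 0.00250
  C term: (1×0.0280)² = 0.000784
Total = 0.00328. Share from R = 0.00250/0.00328 = 0.761.

76.1%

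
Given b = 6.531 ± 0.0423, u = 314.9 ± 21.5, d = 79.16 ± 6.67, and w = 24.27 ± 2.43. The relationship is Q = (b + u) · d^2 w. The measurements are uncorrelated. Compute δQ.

Let h = b + u = 321.4. δh = √(δb² + δu²) = √(0.00179 + 462) = 21.5, so δh/h = 0.0669.
Q is then a monomial in h, d, w:
δQ/Q = √((δh/h)² + (2·δd/d)² + (1·δw/w)²) = √(0.00447 + 0.0284 + 0.0100) = 0.207
Q = 4.888e+07, so δQ = 0.207 × 4.888e+07 = 1.01e+07.

1.01e+07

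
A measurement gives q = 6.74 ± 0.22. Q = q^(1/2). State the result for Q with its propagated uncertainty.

Q ∝ q^(1/2), so δQ/Q = |½| · δq/q = 0.5 × 0.0326 = 0.0163.
Q = 2.60, so δQ = 0.0163 × 2.60 = 0.0424.

2.60 ± 0.0424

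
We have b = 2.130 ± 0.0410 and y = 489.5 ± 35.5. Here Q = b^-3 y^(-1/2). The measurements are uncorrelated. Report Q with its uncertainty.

0.004677 ± 0.000319

Since Q is a product/quotient, work with relative uncertainties:
  (-3·δb/b)² = (-3×0.0192)² = 0.00333;  (−½·δy/y)² = (-0.5×0.0725)² = 0.00131
δQ/Q = √(0.00465) = 0.0682
Q = 0.004677, so δQ = 0.0682 × 0.004677 = 0.000319.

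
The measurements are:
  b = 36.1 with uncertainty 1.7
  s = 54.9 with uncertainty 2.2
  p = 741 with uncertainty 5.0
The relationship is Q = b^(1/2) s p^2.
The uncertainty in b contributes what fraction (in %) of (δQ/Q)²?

23.7%

(δQ/Q)² = (½·δb/b)² + (1·δs/s)² + (2·δp/p)²
  b term: (0.5×0.0471)² = 0.000554
  s term: (1×0.0401)² = 0.00161
  p term: (2×0.00675)² = 0.000182
Total = 0.00234. Share from b = 0.000554/0.00234 = 0.237.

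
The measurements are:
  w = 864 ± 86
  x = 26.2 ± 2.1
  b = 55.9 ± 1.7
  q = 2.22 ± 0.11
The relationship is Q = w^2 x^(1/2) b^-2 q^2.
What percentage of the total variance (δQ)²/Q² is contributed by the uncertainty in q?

17.9%

(δQ/Q)² = (2·δw/w)² + (½·δx/x)² + (-2·δb/b)² + (2·δq/q)²
  w term: (2×0.0995)² = 0.0396
  x term: (0.5×0.0802)² = 0.00161
  b term: (-2×0.0304)² = 0.00370
  q term: (2×0.0495)² = 0.00982
Total = 0.0548. Share from q = 0.00982/0.0548 = 0.179.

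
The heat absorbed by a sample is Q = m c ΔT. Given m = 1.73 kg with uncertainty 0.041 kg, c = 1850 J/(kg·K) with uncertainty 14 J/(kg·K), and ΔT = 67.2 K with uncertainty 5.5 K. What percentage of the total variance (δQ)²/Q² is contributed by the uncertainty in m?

7.68%

(δQ/Q)² = (1·δm/m)² + (1·δc/c)² + (1·δΔT/ΔT)²
  m term: (1×0.0237)² = 0.000562
  c term: (1×0.00757)² = 5.73e-05
  ΔT term: (1×0.0818)² = 0.00670
Total = 0.00732. Share from m = 0.000562/0.00732 = 0.0768.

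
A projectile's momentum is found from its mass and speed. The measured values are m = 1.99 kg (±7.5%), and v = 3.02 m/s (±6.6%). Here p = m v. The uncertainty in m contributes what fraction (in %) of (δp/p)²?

(δp/p)² = (1·δm/m)² + (1·δv/v)²
  m term: (1×0.0750)² = 0.00562
  v term: (1×0.0660)² = 0.00436
Total = 0.00998. Share from m = 0.00562/0.00998 = 0.564.

56.4%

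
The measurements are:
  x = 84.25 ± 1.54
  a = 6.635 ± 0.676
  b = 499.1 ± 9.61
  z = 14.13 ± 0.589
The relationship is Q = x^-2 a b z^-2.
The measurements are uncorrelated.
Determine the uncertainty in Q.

Each factor contributes (exponent × relative error)² to (δQ/Q)²:
  (-2·δx/x)² = (-2×0.0183)² = 0.00134;  (1·δa/a)² = (1×0.102)² = 0.0104;  (1·δb/b)² = (1×0.0193)² = 0.000371;  (-2·δz/z)² = (-2×0.0417)² = 0.00695
δQ/Q = √(0.0190) = 0.138
Q = 0.002337, so δQ = 0.138 × 0.002337 = 0.000322.

0.000322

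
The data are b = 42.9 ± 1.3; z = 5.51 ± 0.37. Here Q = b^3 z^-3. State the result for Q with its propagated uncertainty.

Relative error in a monomial: (δQ/Q)² = Σ (nᵢ · δxᵢ/xᵢ)².
  (3·δb/b)² = (3×0.0303)² = 0.00826;  (-3·δz/z)² = (-3×0.0672)² = 0.0406
δQ/Q = √(0.0488) = 0.221
Q = 472, so δQ = 0.221 × 472 = 104.

472 ± 104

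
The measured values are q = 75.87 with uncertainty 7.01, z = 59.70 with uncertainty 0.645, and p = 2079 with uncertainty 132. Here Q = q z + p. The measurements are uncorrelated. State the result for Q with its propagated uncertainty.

6608 ± 442

Let w = q·z = 4529. δw/w = √((1·δq/q)² + (1·δz/z)²) = √(0.00854 + 0.000117) = 0.0930, so δw = 421.
Q = w + p: δQ = √(δw² + δp²) = √(1.78e+05 + 17400) = 442
Q = 6608.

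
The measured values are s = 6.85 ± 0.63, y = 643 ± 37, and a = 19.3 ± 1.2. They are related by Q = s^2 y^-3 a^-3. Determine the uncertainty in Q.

7.7e-12

Relative error in a monomial: (δQ/Q)² = Σ (nᵢ · δxᵢ/xᵢ)².
  (2·δs/s)² = (2×0.0920)² = 0.0338;  (-3·δy/y)² = (-3×0.0575)² = 0.0298;  (-3·δa/a)² = (-3×0.0622)² = 0.0348
δQ/Q = √(0.0984) = 0.314
Q = 2.46e-11, so δQ = 0.314 × 2.46e-11 = 7.7e-12.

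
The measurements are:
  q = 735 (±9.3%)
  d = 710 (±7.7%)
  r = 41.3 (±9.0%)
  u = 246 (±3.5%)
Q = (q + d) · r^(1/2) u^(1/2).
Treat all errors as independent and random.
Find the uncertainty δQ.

11300

Let w = q + d = 1440. δw = √(δq² + δd²) = √(4670 + 2990) = 87.5, so δw/w = 0.0606.
Q is then a monomial in w, r, u:
δQ/Q = √((δw/w)² + (½·δr/r)² + (½·δu/u)²) = √(0.00367 + 0.00202 + 0.000306) = 0.0775
Q = 1.46e+05, so δQ = 0.0775 × 1.46e+05 = 11300.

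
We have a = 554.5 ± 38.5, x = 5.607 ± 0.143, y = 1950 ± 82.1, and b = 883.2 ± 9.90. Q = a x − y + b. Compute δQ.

244

Let p = a·x = 3109. δp/p = √((1·δa/a)² + (1·δx/x)²) = √(0.00482 + 0.000650) = 0.0740, so δp = 230.
Q = p − y + b: δQ = √(δp² + δy² + δb²) = √(52900 + 6740 + 98.0) = 244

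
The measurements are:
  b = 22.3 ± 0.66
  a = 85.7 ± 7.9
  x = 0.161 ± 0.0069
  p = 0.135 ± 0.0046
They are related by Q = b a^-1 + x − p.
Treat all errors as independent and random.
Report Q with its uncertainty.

0.286 ± 0.0265

Let w = b·a^-1 = 0.260. δw/w = √((1·δb/b)² + (-1·δa/a)²) = √(0.000876 + 0.00850) = 0.0968, so δw = 0.0252.
Q = w + x − p: δQ = √(δw² + δx² + δp²) = √(0.000635 + 4.76e-05 + 2.12e-05) = 0.0265
Q = 0.286.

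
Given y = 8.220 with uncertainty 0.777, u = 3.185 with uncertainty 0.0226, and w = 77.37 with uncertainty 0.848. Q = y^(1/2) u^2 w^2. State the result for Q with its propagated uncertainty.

Products/powers → add relative errors in quadrature, weighted by exponent:
  (½·δy/y)² = (0.5×0.0945)² = 0.00223;  (2·δu/u)² = (2×0.00710)² = 0.000201;  (2·δw/w)² = (2×0.0110)² = 0.000481
δQ/Q = √(0.00292) = 0.0540
Q = 174100, so δQ = 0.0540 × 174100 = 9400.

174100 ± 9400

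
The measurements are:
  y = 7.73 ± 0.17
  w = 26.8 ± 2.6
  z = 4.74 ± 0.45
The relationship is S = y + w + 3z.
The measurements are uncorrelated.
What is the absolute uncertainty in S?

2.93

Each term contributes (cᵢ δxᵢ)² to (δS)²:
  (δy)² = 0.0289;  (δw)² = 6.76;  (3·δz)² = 1.82
δS = √(8.61) = 2.93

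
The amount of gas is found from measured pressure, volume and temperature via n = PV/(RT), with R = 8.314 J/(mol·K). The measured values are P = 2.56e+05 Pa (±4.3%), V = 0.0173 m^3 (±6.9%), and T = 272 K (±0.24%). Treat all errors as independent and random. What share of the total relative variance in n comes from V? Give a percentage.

72.0%

(δn/n)² = (1·δP/P)² + (1·δV/V)² + (-1·δT/T)²
  P term: (1×0.0430)² = 0.00185
  V term: (1×0.0690)² = 0.00476
  T term: (-1×0.00240)² = 5.76e-06
Total = 0.00662. Share from V = 0.00476/0.00662 = 0.720.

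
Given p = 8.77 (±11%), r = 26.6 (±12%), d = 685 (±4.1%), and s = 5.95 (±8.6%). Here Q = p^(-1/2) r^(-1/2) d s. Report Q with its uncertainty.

Products/powers → add relative errors in quadrature, weighted by exponent:
  (−½·δp/p)² = (-0.5×0.110)² = 0.00302;  (−½·δr/r)² = (-0.5×0.120)² = 0.00360;  (1·δd/d)² = (1×0.0410)² = 0.00168;  (1·δs/s)² = (1×0.0860)² = 0.00740
δQ/Q = √(0.0157) = 0.125
Q = 267, so δQ = 0.125 × 267 = 33.4.

267 ± 33.4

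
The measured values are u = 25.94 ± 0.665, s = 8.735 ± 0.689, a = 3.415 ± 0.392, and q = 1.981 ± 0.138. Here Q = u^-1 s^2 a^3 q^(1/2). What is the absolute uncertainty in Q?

Since Q is a product/quotient, work with relative uncertainties:
  (-1·δu/u)² = (-1×0.0256)² = 0.000657;  (2·δs/s)² = (2×0.0789)² = 0.0249;  (3·δa/a)² = (3×0.115)² = 0.119;  (½·δq/q)² = (0.5×0.0697)² = 0.00121
δQ/Q = √(0.145) = 0.381
Q = 164.9, so δQ = 0.381 × 164.9 = 62.9.

62.9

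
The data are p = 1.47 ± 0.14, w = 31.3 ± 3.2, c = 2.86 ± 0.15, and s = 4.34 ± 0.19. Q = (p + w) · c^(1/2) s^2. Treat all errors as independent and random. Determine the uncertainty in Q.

Let u = p + w = 32.8. δu = √(δp² + δw²) = √(0.0196 + 10.2) = 3.20, so δu/u = 0.0977.
Q is then a monomial in u, c, s:
δQ/Q = √((δu/u)² + (½·δc/c)² + (2·δs/s)²) = √(0.00955 + 0.000688 + 0.00767) = 0.134
Q = 1040, so δQ = 0.134 × 1040 = 140.

140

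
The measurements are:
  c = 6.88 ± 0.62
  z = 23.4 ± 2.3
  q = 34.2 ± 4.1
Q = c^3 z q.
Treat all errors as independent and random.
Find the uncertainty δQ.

Since Q is a product/quotient, work with relative uncertainties:
  (3·δc/c)² = (3×0.0901)² = 0.0731;  (1·δz/z)² = (1×0.0983)² = 0.00966;  (1·δq/q)² = (1×0.120)² = 0.0144
δQ/Q = √(0.0971) = 0.312
Q = 2.61e+05, so δQ = 0.312 × 2.61e+05 = 81200.

81200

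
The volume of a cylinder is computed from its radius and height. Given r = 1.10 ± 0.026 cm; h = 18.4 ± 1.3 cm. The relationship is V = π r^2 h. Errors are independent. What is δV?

5.95 cm^3

Each factor contributes (exponent × relative error)² to (δV/V)²:
  (2·δr/r)² = (2×0.0236)² = 0.00223;  (1·δh/h)² = (1×0.0707)² = 0.00499
δV/V = √(0.00723) = 0.0850
V = 69.9 cm^3, so δV = 0.0850 × 69.9 = 5.95 cm^3.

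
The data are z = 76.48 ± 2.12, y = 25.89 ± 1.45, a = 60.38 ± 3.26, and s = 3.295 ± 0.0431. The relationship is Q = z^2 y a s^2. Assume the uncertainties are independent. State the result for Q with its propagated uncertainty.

(9.927 ± 0.983) × 10^7

Products/powers → add relative errors in quadrature, weighted by exponent:
  (2·δz/z)² = (2×0.0277)² = 0.00307;  (1·δy/y)² = (1×0.0560)² = 0.00314;  (1·δa/a)² = (1×0.0540)² = 0.00292;  (2·δs/s)² = (2×0.0131)² = 0.000684
δQ/Q = √(0.00981) = 0.0990
Q = 9.927e+07, so δQ = 0.0990 × 9.927e+07 = 9.83e+06.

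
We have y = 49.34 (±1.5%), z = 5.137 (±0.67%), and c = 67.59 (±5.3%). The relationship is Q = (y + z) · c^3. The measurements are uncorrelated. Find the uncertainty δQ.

2.68e+06

Let u = y + z = 54.48. δu = √(δy² + δz²) = √(0.548 + 0.00118) = 0.741, so δu/u = 0.0136.
Q is then a monomial in u, c:
δQ/Q = √((δu/u)² + (3·δc/c)²) = √(0.000185 + 0.0253) = 0.160
Q = 1.682e+07, so δQ = 0.160 × 1.682e+07 = 2.68e+06.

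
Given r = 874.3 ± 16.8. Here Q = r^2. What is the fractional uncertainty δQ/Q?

0.0384

Q ∝ r^2, so δQ/Q = |2| · δr/r = 2 × 0.0192 = 0.0384.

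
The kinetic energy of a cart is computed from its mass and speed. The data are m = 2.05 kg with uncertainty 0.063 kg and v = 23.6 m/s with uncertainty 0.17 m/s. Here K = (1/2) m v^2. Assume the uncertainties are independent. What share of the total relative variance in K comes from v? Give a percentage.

18.0%

(δK/K)² = (1·δm/m)² + (2·δv/v)²
  m term: (1×0.0307)² = 0.000944
  v term: (2×0.00720)² = 0.000208
Total = 0.00115. Share from v = 0.000208/0.00115 = 0.180.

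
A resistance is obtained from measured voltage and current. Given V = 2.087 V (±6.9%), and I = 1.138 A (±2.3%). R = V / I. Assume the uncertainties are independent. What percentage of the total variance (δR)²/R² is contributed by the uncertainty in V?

(δR/R)² = (1·δV/V)² + (-1·δI/I)²
  V term: (1×0.0690)² = 0.00476
  I term: (-1×0.0230)² = 0.000529
Total = 0.00529. Share from V = 0.00476/0.00529 = 0.900.

90.0%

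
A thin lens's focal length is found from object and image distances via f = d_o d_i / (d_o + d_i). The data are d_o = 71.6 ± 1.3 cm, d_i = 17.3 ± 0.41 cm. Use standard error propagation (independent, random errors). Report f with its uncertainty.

13.9 ± 0.270 cm

∂f/∂d_o = (d_i/(d_o+d_i))² = 0.0379;  ∂f/∂d_i = (d_o/(d_o+d_i))² = 0.649
δf = √((∂f/∂d_o · δd_o)² + (∂f/∂d_i · δd_i)²) = √(0.00242 + 0.0707) = 0.270 cm
f = 13.9 cm.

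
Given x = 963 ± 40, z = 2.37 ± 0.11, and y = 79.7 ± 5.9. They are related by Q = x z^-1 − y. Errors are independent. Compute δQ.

Let p = x·z^-1 = 406. δp/p = √((1·δx/x)² + (-1·δz/z)²) = √(0.00173 + 0.00215) = 0.0623, so δp = 25.3.
Q = p − y: δQ = √(δp² + δy²) = √(641 + 34.8) = 26.0

26.0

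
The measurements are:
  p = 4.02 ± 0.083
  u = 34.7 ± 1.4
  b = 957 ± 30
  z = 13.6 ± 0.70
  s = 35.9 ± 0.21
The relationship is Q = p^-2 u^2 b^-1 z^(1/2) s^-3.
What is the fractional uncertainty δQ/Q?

0.101

For a monomial Q ∝ p^-2, u^2, b^-1, z^(1/2), s^-3, fractional errors add in quadrature:
  (-2·δp/p)² = (-2×0.0206)² = 0.00171;  (2·δu/u)² = (2×0.0403)² = 0.00651;  (-1·δb/b)² = (-1×0.0313)² = 0.000983;  (½·δz/z)² = (0.5×0.0515)² = 0.000662;  (-3·δs/s)² = (-3×0.00585)² = 0.000308
δQ/Q = √(0.0102) = 0.101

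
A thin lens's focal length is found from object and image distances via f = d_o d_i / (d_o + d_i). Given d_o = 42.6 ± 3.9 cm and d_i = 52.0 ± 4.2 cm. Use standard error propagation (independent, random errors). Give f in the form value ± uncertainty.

23.4 ± 1.45 cm

∂f/∂d_o = (d_i/(d_o+d_i))² = 0.302;  ∂f/∂d_i = (d_o/(d_o+d_i))² = 0.203
δf = √((∂f/∂d_o · δd_o)² + (∂f/∂d_i · δd_i)²) = √(1.39 + 0.725) = 1.45 cm
f = 23.4 cm.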